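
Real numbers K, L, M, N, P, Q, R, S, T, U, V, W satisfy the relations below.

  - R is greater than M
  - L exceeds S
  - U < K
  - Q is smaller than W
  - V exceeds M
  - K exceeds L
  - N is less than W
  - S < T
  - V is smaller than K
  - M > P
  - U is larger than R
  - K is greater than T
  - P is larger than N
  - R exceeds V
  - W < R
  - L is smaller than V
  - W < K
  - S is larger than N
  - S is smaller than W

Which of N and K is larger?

K

N < S < L < V < R < U < K, by transitivity through S, L, V, R, U.
So N < K; K is the larger of the two.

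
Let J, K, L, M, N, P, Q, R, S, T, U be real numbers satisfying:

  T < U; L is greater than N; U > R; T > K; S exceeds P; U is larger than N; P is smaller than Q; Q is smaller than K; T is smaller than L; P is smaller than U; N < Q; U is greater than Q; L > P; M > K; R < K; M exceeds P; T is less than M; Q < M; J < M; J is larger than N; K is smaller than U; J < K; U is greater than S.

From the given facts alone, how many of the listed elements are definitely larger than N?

7

Directly above N: Q, J, L, U.
One step further: K, M (6 so far).
One step further: T (7 so far).
Nothing else is reachable above N; 7 in all.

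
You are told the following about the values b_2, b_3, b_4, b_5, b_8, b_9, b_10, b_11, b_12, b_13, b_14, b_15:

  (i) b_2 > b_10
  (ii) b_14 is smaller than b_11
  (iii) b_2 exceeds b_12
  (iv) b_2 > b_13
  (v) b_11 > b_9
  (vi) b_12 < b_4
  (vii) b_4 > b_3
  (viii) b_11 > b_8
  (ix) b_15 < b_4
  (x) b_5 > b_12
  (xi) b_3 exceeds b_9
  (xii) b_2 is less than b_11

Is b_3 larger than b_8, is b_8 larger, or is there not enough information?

Following every chain through b_3: above b_3 we get b_4; below b_3 we get b_9.
b_8 is not reached, and no chain runs the other way from b_8 to b_3.
So the given relations leave the order of b_3 and b_8 undetermined.

undetermined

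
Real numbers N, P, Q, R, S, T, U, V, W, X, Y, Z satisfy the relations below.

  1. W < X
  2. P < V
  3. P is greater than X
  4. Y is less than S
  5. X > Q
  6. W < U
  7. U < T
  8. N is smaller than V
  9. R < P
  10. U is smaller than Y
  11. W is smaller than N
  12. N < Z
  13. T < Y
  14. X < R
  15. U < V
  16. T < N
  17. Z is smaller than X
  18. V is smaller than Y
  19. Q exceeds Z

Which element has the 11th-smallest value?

Y

Chaining the given pairs: W < U < T < N < Z < Q < X < R < P < V < Y < S.
Counting 11 from the smallest end gives Y.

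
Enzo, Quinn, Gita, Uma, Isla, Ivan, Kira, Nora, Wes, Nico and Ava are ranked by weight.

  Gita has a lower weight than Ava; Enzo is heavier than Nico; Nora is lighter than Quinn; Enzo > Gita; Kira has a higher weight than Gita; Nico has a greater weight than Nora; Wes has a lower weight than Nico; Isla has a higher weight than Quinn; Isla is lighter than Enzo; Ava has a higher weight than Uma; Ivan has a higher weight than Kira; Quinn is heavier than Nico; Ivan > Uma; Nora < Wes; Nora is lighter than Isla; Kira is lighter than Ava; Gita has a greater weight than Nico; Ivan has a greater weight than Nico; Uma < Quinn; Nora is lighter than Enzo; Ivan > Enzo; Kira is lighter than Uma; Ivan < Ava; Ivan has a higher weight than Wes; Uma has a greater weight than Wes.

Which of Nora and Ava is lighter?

Nora

Nora < Wes and Wes < Nico give Nora < Nico.
With Nico < Gita: Nora < Wes < Nico < Gita.
Then Gita < Kira extends the chain to Kira.
With Kira < Uma: Nora < Wes < Nico < Gita < Kira < Uma.
With Uma < Quinn: Nora < Wes < Nico < Gita < Kira < Uma < Quinn.
Then Quinn < Isla extends the chain to Isla.
Then Isla < Enzo extends the chain to Enzo.
Then Enzo < Ivan extends the chain to Ivan.
With Ivan < Ava: Nora < Wes < Nico < Gita < Kira < Uma < Quinn < Isla < Enzo < Ivan < Ava.
So Nora < Ava; Nora is the lighter of the two.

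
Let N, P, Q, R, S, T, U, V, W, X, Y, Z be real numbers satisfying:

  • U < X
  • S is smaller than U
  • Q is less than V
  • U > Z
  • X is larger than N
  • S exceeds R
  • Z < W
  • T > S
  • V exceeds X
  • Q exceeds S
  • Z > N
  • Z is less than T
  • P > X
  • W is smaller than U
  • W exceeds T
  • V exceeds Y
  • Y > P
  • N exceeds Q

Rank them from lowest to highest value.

R < S < Q < N < Z < T < W < U < X < P < Y < V

The consecutive links are each given: R < S; S < Q; Q < N; N < Z; Z < T; T < W; W < U; U < X; X < P; P < Y; Y < V.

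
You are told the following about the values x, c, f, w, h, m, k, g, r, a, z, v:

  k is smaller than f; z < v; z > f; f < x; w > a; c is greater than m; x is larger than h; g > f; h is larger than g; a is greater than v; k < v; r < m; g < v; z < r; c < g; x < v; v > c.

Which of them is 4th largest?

Piecing the relations together gives one ordering: k < f < z < r < m < c < g < h < x < v < a < w.
The 4th largest is x.

x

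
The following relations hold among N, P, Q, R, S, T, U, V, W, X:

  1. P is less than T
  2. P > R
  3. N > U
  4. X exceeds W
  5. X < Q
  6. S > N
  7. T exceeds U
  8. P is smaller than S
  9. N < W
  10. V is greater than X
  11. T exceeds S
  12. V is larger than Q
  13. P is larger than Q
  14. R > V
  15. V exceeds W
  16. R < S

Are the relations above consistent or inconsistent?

The single ordering U < N < W < X < Q < V < R < P < S < T satisfies every listed relation, so no contradiction arises.

consistent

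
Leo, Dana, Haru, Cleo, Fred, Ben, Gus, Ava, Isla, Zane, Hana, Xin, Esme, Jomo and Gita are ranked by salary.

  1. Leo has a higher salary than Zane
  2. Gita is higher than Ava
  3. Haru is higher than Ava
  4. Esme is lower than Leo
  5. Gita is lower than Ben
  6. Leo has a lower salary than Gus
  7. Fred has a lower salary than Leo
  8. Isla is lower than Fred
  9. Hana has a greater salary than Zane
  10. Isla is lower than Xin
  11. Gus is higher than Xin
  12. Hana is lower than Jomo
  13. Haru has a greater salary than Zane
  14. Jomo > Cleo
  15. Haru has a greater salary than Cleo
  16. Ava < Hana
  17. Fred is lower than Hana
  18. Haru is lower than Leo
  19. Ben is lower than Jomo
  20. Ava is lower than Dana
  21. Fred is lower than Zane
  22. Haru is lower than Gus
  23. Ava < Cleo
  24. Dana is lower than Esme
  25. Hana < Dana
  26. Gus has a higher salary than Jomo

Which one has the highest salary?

Isla is not greatest since Isla < Fred; Ava is not greatest since Ava < Dana; Fred is not greatest since Fred < Hana; Zane is not greatest since Zane < Hana; Hana is not greatest since Hana < Dana; Gita is not greatest since Gita < Ben; Dana is not greatest since Dana < Esme; Cleo is not greatest since Cleo < Jomo; Haru is not greatest since Haru < Leo; Esme is not greatest since Esme < Leo; Xin is not greatest since Xin < Gus; Ben is not greatest since Ben < Jomo; Leo is not greatest since Leo < Gus; Jomo is not greatest since Jomo < Gus.
Only Gus has nothing above it, so Gus is the highest salary.

Gus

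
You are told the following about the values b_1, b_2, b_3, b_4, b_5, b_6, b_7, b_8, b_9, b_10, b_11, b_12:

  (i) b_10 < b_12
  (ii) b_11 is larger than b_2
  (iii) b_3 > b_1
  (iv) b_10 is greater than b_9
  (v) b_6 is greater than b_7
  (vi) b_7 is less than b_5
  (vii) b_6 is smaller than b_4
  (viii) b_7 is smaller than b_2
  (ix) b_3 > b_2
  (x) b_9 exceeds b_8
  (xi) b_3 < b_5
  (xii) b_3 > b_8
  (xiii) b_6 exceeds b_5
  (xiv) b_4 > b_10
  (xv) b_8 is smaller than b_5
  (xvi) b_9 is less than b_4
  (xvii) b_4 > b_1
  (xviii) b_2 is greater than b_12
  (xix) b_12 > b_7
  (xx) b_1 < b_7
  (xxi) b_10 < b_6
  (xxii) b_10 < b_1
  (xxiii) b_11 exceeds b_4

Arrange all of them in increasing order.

Each adjacent pair is fixed by a given relation: b_8 < b_9; b_9 < b_10; b_10 < b_1; b_1 < b_7; b_7 < b_12; b_12 < b_2; b_2 < b_3; b_3 < b_5; b_5 < b_6; b_6 < b_4; b_4 < b_11. Chaining them end to end gives the full order.

b_8 < b_9 < b_10 < b_1 < b_7 < b_12 < b_2 < b_3 < b_5 < b_6 < b_4 < b_11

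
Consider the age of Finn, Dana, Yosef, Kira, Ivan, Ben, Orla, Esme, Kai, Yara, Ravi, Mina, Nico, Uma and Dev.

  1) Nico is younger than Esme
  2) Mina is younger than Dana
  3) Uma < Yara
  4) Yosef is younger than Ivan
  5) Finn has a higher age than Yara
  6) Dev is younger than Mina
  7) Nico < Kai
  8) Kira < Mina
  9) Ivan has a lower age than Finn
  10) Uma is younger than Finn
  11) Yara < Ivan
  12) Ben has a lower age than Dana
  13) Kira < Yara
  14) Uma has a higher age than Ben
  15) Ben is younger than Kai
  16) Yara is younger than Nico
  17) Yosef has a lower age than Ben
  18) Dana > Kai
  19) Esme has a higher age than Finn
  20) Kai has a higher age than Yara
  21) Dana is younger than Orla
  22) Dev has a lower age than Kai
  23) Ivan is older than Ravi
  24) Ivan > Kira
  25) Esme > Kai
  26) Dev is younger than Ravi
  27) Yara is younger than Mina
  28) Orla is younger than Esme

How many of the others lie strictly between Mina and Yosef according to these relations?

Chaining upward from Yosef reaches: Ben, Uma, Yara, Nico, Kai, Ivan, Finn, Dana, Orla, Esme.
Chaining downward from Mina reaches: Ben, Kira, Uma, Dev, Yara.
Strictly between Yosef and Mina are those in both lists: Ben, Uma, Yara — 3 elements.

3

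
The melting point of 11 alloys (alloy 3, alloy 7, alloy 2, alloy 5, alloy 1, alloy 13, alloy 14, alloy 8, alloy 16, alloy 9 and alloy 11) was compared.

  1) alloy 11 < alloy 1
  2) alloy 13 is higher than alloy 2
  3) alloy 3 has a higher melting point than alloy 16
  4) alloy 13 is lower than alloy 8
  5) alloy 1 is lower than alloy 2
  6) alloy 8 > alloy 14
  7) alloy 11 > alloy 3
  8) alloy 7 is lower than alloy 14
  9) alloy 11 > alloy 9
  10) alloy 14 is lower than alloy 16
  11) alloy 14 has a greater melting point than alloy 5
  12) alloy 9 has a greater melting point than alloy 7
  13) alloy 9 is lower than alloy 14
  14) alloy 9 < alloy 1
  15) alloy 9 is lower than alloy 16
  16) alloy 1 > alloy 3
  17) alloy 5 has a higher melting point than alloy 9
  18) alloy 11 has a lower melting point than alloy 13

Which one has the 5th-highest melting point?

The consecutive relations fix a unique order: alloy 7 < alloy 9 < alloy 5 < alloy 14 < alloy 16 < alloy 3 < alloy 11 < alloy 1 < alloy 2 < alloy 13 < alloy 8.
The 5th largest is alloy 11.

alloy 11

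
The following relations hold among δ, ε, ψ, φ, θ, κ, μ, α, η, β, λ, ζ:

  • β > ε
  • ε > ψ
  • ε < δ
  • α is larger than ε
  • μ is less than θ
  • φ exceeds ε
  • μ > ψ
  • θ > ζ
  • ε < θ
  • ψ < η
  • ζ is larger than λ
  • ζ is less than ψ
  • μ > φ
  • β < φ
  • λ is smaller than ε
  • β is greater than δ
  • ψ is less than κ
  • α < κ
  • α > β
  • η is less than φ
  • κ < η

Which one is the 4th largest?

η

Chaining the given pairs: λ < ζ < ψ < ε < δ < β < α < κ < η < φ < μ < θ.
The 4th largest is η.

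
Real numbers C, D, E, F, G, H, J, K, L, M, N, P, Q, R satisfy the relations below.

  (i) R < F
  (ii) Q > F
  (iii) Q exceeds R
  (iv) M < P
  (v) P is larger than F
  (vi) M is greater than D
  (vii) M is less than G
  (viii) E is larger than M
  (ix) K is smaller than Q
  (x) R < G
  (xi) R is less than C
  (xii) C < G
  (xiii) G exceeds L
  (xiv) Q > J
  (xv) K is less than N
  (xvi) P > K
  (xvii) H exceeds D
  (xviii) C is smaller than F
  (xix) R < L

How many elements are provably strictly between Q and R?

2

Chaining upward from R reaches: C, L, F, G, P.
Chaining downward from Q reaches: K, C, F, J.
Strictly between R and Q are those in both lists: C, F — 2 elements.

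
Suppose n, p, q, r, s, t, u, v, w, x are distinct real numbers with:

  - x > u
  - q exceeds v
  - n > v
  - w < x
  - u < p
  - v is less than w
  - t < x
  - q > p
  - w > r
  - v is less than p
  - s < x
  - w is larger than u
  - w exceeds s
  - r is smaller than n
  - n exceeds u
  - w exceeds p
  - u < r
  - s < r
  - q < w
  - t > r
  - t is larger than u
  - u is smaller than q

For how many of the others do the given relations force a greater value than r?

4

From r the given relations immediately reach n, t, w.
From those, x — 4 in total.
Nothing else is reachable above r; 4 in all.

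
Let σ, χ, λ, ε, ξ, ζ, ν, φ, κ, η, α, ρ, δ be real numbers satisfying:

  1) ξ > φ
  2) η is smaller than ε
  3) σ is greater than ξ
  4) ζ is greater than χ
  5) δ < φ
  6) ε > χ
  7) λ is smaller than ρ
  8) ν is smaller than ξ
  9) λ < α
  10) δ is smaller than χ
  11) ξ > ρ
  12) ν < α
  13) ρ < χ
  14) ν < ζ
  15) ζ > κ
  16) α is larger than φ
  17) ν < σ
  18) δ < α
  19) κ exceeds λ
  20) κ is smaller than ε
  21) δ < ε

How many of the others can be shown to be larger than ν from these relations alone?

The elements the relations force above ν are ξ, σ, ζ, α — no chain reaches any other.
That is 4.

4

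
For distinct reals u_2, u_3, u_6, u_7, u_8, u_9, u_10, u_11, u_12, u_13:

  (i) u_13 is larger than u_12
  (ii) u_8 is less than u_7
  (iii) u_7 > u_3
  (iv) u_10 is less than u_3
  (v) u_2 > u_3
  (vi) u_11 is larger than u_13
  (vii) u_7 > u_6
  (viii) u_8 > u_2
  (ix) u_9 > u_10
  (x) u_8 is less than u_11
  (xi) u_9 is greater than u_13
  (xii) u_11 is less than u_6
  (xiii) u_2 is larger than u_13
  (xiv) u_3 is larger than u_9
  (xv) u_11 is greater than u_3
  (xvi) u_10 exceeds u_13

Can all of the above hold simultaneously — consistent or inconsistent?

consistent

The single ordering u_12 < u_13 < u_10 < u_9 < u_3 < u_2 < u_8 < u_11 < u_6 < u_7 satisfies every listed relation, so no contradiction arises.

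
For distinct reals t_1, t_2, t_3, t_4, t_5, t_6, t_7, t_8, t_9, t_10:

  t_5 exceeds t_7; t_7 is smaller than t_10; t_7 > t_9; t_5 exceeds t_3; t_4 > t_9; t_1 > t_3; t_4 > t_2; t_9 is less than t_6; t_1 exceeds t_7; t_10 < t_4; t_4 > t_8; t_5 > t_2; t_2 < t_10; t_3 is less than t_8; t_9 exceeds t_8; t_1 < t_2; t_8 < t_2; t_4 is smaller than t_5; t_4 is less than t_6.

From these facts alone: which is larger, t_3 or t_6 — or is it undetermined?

t_6

Following the relations from t_3: t_3 < t_8 < t_9 < t_7 < t_1 < t_2 < t_10 < t_4 < t_6.
So t_6 is larger.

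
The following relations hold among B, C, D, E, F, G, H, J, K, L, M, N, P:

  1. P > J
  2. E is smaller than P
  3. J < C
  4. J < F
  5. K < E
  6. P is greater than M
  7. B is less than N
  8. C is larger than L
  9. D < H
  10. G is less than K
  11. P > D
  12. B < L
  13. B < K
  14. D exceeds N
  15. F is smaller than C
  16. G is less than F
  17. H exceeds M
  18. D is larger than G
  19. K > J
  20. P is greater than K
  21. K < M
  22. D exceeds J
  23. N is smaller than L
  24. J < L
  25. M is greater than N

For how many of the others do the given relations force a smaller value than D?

4

From D the given relations immediately reach J, N, G.
From those, B — 4 in total.
Nothing else is reachable below D; 4 in all.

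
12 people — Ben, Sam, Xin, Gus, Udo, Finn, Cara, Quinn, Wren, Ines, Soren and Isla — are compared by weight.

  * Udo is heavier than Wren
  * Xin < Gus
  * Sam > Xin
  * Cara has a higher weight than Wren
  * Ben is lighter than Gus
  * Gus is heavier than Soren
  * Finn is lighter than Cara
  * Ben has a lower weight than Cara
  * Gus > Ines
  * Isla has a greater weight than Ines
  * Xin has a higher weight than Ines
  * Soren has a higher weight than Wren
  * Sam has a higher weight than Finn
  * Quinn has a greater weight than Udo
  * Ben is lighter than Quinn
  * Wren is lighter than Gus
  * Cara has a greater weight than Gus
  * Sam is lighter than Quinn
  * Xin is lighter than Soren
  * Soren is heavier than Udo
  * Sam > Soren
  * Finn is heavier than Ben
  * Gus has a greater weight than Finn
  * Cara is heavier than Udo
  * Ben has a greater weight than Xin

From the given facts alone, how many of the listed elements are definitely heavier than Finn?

The elements the relations force above Finn are Gus, Sam, Quinn, Cara — no chain reaches any other.
That is 4.

4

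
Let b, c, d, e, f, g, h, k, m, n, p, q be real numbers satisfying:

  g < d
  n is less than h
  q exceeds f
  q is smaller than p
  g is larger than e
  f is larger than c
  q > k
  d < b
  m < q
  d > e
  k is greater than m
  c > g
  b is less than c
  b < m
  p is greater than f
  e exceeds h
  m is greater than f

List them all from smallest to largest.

n < h < e < g < d < b < c < f < m < k < q < p

Each adjacent pair is fixed by a given relation: n < h; h < e; e < g; g < d; d < b; b < c; c < f; f < m; m < k; k < q; q < p. Chaining them end to end gives the full order.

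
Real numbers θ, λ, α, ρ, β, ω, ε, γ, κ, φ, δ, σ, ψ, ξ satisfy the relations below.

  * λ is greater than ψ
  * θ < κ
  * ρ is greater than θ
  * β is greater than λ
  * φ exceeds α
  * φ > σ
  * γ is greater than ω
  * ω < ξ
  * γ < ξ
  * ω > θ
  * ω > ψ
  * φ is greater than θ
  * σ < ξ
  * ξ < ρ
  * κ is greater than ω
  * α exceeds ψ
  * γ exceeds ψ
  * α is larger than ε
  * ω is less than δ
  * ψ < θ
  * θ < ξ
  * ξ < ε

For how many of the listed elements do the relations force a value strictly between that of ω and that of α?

3

The relations place ω below α. An element lies strictly between them when it is forced above ω and also forced below α.
Above ω: {γ, κ, ξ, ε, δ, φ, ρ}. Below α: {ψ, θ, σ, γ, ξ, ε}.
Intersection: {γ, ξ, ε} — 3.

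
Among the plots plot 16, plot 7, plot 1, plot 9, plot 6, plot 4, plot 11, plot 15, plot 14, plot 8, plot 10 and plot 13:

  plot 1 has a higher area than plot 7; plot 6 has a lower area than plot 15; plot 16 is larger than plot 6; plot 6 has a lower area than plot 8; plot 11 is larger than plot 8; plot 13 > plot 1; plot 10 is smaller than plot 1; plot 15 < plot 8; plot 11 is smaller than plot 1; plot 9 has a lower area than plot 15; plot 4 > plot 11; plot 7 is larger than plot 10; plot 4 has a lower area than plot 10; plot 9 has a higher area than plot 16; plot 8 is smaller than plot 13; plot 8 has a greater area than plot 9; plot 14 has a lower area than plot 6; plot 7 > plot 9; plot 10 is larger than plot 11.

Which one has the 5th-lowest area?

The consecutive relations fix a unique order: plot 14 < plot 6 < plot 16 < plot 9 < plot 15 < plot 8 < plot 11 < plot 4 < plot 10 < plot 7 < plot 1 < plot 13.
The 5th smallest is plot 15.

plot 15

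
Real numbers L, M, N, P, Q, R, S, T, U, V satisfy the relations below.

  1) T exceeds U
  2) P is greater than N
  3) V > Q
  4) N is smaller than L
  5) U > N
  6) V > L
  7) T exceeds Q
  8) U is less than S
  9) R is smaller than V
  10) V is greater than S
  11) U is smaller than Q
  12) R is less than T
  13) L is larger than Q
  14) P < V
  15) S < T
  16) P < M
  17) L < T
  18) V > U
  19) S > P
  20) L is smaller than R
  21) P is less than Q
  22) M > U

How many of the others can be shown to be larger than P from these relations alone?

From P the given relations immediately reach Q, S, V, M.
From those, L, T — 6 in total.
From those, R — 7 in total.
No other element is forced above P by the given relations, so the count is 7.

7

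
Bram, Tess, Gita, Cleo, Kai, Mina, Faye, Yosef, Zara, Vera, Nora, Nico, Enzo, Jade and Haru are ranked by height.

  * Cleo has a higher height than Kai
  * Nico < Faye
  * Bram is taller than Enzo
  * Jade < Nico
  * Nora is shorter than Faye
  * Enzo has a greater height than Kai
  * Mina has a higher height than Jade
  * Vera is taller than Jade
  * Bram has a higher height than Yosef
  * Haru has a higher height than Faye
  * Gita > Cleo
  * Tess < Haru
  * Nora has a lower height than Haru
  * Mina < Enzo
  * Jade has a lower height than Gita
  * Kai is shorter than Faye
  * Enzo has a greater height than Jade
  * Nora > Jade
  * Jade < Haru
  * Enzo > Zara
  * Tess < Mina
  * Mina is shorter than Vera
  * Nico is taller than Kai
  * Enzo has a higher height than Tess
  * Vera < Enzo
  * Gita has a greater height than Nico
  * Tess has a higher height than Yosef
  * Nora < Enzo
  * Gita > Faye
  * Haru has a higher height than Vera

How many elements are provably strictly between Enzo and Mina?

1

The relations place Mina below Enzo. An element lies strictly between them when it is forced above Mina and also forced below Enzo.
Above Mina: {Vera, Haru, Bram}. Below Enzo: {Yosef, Kai, Zara, Tess, Jade, Nora, Vera}.
Intersection: {Vera} — 1.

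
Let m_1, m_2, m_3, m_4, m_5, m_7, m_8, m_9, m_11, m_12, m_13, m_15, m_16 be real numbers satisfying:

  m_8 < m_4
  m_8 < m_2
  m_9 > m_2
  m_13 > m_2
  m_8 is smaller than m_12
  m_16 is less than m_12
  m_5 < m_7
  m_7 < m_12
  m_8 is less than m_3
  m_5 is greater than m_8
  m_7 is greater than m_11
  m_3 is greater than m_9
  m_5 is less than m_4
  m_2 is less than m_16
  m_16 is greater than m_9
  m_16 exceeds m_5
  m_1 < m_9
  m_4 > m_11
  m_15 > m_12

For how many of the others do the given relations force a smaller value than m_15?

9

From m_15 the given relations immediately reach m_12.
From those, m_8, m_16, m_7 — 4 in total.
From those, m_5, m_2, m_11, m_9 — 8 in total.
From those, m_1 — 9 in total.
Nothing else is reachable below m_15; 9 in all.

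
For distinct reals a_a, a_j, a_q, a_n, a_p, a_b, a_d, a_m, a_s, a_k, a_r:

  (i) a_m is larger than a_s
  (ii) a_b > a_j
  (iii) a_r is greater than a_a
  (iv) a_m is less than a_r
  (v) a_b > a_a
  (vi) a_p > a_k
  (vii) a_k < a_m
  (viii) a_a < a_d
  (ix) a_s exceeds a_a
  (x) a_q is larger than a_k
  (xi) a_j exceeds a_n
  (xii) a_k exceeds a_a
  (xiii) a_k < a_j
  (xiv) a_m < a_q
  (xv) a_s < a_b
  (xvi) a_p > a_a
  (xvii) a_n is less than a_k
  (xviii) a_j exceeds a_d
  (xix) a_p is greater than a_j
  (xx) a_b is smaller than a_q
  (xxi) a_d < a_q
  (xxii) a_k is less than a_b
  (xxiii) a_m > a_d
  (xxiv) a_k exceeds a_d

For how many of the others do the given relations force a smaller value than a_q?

8

Directly below a_q: a_d, a_k, a_b, a_m.
One step further: a_a, a_n, a_s, a_j (8 so far).
Nothing else is reachable below a_q; 8 in all.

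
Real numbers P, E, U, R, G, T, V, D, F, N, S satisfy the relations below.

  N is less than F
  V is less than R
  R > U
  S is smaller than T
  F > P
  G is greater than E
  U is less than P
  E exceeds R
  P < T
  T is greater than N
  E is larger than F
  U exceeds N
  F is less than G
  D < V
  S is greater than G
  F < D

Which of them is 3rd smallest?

P

The consecutive relations fix a unique order: N < U < P < F < D < V < R < E < G < S < T.
Counting 3 from the smallest end gives P.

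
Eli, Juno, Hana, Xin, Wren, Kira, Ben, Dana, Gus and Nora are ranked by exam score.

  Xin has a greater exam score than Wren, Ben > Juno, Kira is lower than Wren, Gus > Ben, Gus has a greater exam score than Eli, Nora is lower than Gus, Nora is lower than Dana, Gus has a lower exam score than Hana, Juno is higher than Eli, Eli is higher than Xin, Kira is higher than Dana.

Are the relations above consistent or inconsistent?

The single ordering Nora < Dana < Kira < Wren < Xin < Eli < Juno < Ben < Gus < Hana satisfies every listed relation, so no contradiction arises.

consistent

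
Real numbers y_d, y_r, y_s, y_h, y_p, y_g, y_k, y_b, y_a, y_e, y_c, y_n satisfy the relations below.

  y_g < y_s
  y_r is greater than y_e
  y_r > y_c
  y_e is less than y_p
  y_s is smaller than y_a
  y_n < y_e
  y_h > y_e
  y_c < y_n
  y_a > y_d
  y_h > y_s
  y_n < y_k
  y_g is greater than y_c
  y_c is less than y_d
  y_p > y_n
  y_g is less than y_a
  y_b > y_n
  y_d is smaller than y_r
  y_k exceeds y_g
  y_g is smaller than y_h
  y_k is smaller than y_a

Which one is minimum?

y_c

y_n is not least since y_c < y_n; y_d is not least since y_c < y_d; y_e is not least since y_n < y_e; y_g is not least since y_c < y_g; y_p is not least since y_n < y_p; y_b is not least since y_n < y_b; y_k is not least since y_g < y_k; y_r is not least since y_c < y_r; y_s is not least since y_g < y_s; y_a is not least since y_k < y_a; y_h is not least since y_s < y_h.
Only y_c has nothing below it, so y_c is the minimum.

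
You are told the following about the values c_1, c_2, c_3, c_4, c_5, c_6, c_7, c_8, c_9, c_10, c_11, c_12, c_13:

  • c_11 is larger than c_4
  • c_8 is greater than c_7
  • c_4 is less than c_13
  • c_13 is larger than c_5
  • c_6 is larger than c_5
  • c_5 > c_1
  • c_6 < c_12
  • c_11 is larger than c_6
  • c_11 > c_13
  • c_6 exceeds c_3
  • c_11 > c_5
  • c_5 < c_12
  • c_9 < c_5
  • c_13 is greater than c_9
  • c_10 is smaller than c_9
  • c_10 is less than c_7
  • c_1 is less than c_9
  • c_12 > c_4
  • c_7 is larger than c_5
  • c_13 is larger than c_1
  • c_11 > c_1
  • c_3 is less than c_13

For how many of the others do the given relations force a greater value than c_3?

4

Directly above c_3: c_6, c_13.
One step further: c_12, c_11 (4 so far).
Nothing else is reachable above c_3; 4 in all.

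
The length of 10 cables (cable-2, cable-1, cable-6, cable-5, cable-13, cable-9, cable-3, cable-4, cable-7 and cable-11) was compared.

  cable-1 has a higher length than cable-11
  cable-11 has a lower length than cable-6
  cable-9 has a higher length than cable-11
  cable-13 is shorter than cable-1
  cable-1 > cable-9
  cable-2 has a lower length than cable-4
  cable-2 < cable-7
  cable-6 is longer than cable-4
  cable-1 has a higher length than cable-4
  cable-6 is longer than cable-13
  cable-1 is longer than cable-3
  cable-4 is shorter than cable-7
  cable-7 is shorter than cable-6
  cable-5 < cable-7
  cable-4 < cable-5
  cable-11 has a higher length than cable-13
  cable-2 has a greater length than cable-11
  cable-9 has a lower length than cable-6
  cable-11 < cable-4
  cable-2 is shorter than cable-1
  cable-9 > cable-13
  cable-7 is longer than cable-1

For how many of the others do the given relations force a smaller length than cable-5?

The elements the relations force below cable-5 are cable-13, cable-11, cable-2, cable-4 — no chain reaches any other.
That is 4.

4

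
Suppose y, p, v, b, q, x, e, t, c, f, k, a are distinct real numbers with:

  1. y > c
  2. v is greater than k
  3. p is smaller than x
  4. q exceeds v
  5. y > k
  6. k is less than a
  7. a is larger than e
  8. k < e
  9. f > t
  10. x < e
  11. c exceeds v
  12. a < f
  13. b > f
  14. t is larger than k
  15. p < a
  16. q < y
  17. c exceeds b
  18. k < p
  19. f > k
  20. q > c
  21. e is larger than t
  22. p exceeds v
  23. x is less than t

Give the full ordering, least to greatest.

The consecutive links are each given: k < v; v < p; p < x; x < t; t < e; e < a; a < f; f < b; b < c; c < q; q < y.

k < v < p < x < t < e < a < f < b < c < q < y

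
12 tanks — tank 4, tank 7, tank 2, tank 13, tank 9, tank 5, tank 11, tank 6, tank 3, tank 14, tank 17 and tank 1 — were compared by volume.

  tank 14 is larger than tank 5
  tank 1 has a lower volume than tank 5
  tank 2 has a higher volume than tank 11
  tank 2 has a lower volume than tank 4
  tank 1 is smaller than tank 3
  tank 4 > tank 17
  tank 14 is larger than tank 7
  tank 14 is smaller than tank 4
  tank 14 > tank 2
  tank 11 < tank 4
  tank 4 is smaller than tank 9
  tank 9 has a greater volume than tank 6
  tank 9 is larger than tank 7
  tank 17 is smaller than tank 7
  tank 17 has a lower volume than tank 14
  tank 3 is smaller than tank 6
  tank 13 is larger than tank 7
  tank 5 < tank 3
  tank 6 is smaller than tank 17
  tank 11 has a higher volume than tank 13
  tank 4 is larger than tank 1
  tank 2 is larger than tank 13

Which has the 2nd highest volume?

tank 4

Piecing the relations together gives one ordering: tank 1 < tank 5 < tank 3 < tank 6 < tank 17 < tank 7 < tank 13 < tank 11 < tank 2 < tank 14 < tank 4 < tank 9.
The 2nd largest is tank 4.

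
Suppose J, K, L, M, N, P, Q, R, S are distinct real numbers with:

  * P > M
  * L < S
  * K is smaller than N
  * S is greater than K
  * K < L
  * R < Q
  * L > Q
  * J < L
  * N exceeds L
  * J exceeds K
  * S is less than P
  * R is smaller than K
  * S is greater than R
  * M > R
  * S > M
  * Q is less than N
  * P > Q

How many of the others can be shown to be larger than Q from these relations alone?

4

The elements the relations force above Q are L, S, P, N — no chain reaches any other.
That is 4.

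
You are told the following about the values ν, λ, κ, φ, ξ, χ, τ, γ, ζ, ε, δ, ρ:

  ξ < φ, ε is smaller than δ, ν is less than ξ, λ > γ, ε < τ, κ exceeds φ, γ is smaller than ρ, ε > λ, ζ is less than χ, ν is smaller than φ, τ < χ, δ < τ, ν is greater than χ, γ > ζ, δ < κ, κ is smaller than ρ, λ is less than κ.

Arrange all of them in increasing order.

Each adjacent pair is fixed by a given relation: ζ < γ; γ < λ; λ < ε; ε < δ; δ < τ; τ < χ; χ < ν; ν < ξ; ξ < φ; φ < κ; κ < ρ. Chaining them end to end gives the full order.

ζ < γ < λ < ε < δ < τ < χ < ν < ξ < φ < κ < ρ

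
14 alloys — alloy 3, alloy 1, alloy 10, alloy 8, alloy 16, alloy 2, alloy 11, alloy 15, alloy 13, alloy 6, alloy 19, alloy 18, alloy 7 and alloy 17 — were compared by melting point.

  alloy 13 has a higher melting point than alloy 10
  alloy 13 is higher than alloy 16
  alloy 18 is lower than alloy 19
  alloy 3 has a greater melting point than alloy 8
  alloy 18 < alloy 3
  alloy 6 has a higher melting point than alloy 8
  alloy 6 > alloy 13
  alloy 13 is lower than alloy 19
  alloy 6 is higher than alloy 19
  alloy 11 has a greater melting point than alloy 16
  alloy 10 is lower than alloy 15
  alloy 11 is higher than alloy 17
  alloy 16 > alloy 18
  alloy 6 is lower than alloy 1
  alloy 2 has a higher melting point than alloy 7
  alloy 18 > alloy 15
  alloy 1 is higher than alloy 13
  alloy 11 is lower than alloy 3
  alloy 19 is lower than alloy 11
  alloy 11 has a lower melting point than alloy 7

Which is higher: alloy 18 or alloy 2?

alloy 2

Chaining the given relations: alloy 18 < alloy 16 < alloy 13 < alloy 19 < alloy 11 < alloy 7 < alloy 2.
So alloy 18 < alloy 2; alloy 2 is the higher of the two.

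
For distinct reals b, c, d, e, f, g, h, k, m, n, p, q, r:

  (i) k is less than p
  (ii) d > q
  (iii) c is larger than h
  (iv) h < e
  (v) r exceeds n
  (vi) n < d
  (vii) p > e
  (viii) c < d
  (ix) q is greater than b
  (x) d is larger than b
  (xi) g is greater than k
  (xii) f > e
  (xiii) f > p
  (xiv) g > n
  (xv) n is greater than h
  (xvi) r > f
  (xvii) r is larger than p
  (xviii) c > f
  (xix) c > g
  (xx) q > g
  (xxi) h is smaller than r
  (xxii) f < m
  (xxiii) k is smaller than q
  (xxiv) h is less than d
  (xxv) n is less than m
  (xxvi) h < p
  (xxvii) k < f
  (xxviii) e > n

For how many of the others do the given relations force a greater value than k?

8

The elements the relations force above k are g, p, q, f, c, d, r, m — no chain reaches any other.
That is 8.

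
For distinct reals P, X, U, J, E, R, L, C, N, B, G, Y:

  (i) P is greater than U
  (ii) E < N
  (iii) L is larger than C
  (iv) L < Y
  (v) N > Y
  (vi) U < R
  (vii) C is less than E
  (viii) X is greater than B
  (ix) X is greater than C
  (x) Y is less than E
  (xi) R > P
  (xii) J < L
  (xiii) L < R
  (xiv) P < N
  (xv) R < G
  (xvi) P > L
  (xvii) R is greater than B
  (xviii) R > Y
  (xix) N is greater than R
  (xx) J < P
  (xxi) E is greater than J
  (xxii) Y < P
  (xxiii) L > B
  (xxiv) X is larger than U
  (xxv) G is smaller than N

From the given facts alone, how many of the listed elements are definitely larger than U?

The elements the relations force above U are P, R, G, X, N — no chain reaches any other.
That is 5.

5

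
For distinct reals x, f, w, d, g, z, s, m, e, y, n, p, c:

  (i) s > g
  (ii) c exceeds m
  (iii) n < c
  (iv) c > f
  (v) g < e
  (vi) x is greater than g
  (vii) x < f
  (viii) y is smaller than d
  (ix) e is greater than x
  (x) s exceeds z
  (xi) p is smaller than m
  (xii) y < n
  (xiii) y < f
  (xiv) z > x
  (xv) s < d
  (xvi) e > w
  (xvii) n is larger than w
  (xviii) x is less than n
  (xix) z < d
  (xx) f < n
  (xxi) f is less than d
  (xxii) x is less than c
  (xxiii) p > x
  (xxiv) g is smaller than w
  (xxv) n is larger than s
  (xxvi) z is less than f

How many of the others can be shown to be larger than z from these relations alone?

From z the given relations immediately reach s, f, d.
From those, n, c — 5 in total.
No other element is forced above z by the given relations, so the count is 5.

5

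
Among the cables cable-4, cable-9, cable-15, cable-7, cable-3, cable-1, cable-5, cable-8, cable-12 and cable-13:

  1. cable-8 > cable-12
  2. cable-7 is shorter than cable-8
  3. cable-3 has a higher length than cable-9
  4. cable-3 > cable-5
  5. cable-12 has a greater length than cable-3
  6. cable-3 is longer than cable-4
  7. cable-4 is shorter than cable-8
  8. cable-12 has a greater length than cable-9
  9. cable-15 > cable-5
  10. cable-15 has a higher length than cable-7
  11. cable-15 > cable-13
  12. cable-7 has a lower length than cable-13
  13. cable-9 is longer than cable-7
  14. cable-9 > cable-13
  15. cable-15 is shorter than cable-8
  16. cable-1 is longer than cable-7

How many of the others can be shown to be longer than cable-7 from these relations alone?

From cable-7 the given relations immediately reach cable-13, cable-1, cable-9, cable-15, cable-8.
From those, cable-3, cable-12 — 7 in total.
Nothing else is reachable above cable-7; 7 in all.

7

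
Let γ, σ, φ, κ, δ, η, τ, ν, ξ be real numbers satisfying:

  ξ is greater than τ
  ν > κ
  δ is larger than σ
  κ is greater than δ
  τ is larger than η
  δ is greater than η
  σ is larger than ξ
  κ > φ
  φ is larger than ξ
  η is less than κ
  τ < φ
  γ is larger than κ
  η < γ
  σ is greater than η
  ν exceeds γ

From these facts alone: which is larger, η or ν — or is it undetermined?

Chaining the given relations: η < τ < ξ < σ < δ < κ < γ < ν.
So ν is larger.

ν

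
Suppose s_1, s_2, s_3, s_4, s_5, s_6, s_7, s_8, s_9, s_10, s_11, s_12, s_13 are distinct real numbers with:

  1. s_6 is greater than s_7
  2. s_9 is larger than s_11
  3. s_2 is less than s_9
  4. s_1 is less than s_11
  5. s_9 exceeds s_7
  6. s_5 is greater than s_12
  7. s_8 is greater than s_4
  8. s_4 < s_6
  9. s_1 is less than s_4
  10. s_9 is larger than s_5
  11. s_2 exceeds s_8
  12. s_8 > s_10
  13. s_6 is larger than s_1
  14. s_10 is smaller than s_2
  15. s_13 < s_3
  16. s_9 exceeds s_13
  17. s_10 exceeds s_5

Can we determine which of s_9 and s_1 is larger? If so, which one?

s_1 < s_4 and s_4 < s_8 give s_1 < s_8.
Then s_8 < s_2 extends the chain to s_2.
Then s_2 < s_9 extends the chain to s_9.
So s_9 is larger.

s_9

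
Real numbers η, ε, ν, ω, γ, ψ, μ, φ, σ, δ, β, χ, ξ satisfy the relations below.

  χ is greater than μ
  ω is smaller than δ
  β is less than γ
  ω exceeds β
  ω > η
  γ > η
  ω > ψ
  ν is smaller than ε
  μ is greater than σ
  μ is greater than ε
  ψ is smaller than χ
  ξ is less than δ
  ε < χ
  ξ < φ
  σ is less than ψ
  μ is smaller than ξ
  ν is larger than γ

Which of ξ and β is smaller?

β

Link the given pairs in sequence: β < γ; γ < ν; ν < ε; ε < μ; μ < ξ.
Chaining these gives β < γ < ν < ε < μ < ξ.
So β < ξ; β is the smaller of the two.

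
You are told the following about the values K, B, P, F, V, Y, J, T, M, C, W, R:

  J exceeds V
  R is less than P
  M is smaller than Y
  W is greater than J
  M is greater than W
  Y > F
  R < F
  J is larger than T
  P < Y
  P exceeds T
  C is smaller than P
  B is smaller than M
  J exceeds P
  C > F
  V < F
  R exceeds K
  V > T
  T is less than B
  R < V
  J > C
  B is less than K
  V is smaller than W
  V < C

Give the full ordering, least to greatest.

T < B < K < R < V < F < C < P < J < W < M < Y

Nothing is placed below T, so it is least; from there T < B; B < K; K < R; R < V; V < F; F < C; C < P; P < J; J < W; W < M; M < Y, each given directly.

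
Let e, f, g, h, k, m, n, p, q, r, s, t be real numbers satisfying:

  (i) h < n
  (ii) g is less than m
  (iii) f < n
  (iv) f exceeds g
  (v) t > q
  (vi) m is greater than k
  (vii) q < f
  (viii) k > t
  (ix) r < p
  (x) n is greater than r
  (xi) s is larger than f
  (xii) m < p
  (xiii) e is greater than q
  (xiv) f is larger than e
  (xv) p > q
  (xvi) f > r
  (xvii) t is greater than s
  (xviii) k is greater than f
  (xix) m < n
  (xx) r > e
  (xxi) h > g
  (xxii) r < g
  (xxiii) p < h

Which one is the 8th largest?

Chaining the given pairs: q < e < r < g < f < s < t < k < m < p < h < n.
Counting 8 from the largest end gives f.

f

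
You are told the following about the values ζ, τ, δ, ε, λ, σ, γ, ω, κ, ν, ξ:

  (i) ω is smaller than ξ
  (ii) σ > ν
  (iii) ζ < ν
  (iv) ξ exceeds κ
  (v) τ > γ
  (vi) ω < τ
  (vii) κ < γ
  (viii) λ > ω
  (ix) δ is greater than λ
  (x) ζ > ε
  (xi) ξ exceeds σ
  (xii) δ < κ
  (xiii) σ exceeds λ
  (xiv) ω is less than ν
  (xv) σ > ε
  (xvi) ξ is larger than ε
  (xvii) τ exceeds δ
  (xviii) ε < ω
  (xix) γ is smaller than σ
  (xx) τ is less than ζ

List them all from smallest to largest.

ε < ω < λ < δ < κ < γ < τ < ζ < ν < σ < ξ

Each adjacent pair is fixed by a given relation: ε < ω; ω < λ; λ < δ; δ < κ; κ < γ; γ < τ; τ < ζ; ζ < ν; ν < σ; σ < ξ. Chaining them end to end gives the full order.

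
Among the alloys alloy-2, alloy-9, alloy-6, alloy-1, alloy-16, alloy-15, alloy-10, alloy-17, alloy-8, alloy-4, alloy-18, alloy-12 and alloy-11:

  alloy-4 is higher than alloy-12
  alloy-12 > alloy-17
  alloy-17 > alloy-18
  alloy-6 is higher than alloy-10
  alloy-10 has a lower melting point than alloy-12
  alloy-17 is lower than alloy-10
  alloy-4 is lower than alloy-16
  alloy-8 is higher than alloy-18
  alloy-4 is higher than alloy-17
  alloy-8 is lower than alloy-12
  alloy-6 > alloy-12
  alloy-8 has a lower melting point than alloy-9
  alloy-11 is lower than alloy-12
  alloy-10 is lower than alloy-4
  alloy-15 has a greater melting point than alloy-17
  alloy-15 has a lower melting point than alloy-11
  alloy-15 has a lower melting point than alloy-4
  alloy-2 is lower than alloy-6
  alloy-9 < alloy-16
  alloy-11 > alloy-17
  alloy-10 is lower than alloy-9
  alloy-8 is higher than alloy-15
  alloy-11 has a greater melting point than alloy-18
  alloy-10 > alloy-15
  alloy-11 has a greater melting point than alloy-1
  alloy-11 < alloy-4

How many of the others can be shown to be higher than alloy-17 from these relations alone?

9

The elements the relations force above alloy-17 are alloy-15, alloy-11, alloy-10, alloy-8, alloy-12, alloy-4, alloy-9, alloy-6, alloy-16 — no chain reaches any other.
That is 9.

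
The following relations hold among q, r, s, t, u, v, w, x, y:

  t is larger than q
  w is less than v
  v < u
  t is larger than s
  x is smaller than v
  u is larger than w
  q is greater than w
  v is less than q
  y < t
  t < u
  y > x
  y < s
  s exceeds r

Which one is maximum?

w is not greatest since w < q; x is not greatest since x < v; v is not greatest since v < q; y is not greatest since y < t; r is not greatest since r < s; s is not greatest since s < t; q is not greatest since q < t; t is not greatest since t < u.
Only u has nothing above it, so u is the maximum.

u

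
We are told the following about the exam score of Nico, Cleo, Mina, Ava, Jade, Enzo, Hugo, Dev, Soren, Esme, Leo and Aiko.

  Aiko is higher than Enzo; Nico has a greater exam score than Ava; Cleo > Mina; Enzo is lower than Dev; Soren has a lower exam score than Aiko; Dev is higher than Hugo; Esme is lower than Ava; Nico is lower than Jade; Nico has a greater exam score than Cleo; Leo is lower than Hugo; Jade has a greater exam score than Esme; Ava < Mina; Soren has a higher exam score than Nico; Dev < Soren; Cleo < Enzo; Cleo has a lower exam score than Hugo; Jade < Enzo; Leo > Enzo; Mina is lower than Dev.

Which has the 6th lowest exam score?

Jade

Chaining the given pairs: Esme < Ava < Mina < Cleo < Nico < Jade < Enzo < Leo < Hugo < Dev < Soren < Aiko.
The 6th smallest is Jade.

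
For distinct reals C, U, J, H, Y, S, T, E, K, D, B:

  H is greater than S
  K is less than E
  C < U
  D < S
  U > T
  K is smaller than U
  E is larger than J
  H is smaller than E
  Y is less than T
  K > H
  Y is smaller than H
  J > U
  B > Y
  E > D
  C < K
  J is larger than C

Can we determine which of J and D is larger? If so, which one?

J

Following the relations from D: D < S < H < K < U < J.
So J is larger.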